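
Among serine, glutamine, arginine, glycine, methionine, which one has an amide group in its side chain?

glutamine

The amide-side-chain residues are Asn (N) and Gln (Q).
Of the listed options, only glutamine belongs to this group.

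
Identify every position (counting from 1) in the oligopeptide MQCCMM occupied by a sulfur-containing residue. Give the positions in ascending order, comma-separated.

1, 3, 4, 5, 6

The sulfur-bearing residues are cysteine (–SH) and methionine (–S–CH₃).
Matching residues: M1, C3, C4, M5, M6.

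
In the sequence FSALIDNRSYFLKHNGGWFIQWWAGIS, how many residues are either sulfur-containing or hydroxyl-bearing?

Sulfur-containing: C, M. Hydroxyl-bearing: S, T, Y.
Sulfur-containing residues here: none (0).
Hydroxyl-bearing residues here: S2, S9, Y10, S27 (4).
The two groups share no amino acid, so total = 0 + 4 = 4.

4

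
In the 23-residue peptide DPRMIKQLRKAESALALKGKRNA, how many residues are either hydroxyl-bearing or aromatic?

1

Hydroxyl-bearing: S, T, Y. Aromatic: F, W, Y.
Hydroxyl-bearing residues here: S13 (1).
Aromatic residues here: none (0).
(Y belongs to both groups, but none appear in this sequence.) Total = 1 + 0 = 1.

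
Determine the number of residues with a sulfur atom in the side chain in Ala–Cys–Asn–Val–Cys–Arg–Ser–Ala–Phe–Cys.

The sulfur-bearing residues are cysteine (–SH) and methionine (–S–CH₃).
Matching residues: Cys2, Cys5, Cys10.

3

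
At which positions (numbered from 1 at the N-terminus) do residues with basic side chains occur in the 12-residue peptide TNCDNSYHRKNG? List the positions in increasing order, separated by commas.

Lysine (K), arginine (R), and histidine (H) have basic, nitrogen-containing side chains.
Matching residues: H8, R9, K10.

8, 9, 10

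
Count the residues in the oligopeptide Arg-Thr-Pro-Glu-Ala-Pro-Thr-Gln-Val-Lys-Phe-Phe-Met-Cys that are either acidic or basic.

Acidic: D, E. Basic: H, K, R.
Acidic residues here: Glu4 (1).
Basic residues here: Arg1, Lys10 (2).
The two groups share no amino acid, so total = 1 + 2 = 3.

3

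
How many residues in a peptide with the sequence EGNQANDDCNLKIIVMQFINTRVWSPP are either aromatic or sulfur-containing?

4

Aromatic: F, W, Y. Sulfur-containing: C, M.
Aromatic residues here: F18, W24 (2).
Sulfur-containing residues here: C9, M16 (2).
The two groups share no amino acid, so total = 2 + 2 = 4.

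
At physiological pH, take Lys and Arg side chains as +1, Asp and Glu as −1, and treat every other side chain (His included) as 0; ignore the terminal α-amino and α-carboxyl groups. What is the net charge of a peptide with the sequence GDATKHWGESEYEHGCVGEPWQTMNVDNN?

Positive (K, R): K5 → +1.
Negative (D, E): D2, E9, E11, E13, E19, D27 → −6.
Net charge = (+1) + (−6) = −5.

-5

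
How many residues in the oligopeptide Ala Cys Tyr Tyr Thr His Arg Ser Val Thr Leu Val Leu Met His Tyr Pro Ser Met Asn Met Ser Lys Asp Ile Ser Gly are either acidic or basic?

5

Acidic: D, E. Basic: H, K, R.
Acidic residues here: Asp24 (1).
Basic residues here: His6, Arg7, His15, Lys23 (4).
The two groups share no amino acid, so total = 1 + 4 = 5.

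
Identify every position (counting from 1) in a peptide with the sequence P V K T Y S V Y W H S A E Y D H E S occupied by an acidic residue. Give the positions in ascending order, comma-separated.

13, 15, 17

Only D (aspartate) and E (glutamate) carry a side-chain carboxylic acid.
Matching residues: E13, D15, E17.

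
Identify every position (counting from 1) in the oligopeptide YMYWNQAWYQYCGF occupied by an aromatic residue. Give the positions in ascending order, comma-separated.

1, 3, 4, 8, 9, 11, 14

The aromatic amino acids are Phe (F, benzyl), Trp (W, indole), and Tyr (Y, phenol).
Matching residues: Y1, Y3, W4, W8, Y9, Y11, F14.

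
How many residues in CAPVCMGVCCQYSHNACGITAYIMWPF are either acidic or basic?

1

Acidic: D, E. Basic: H, K, R.
Acidic residues here: none (0).
Basic residues here: H14 (1).
The two groups share no amino acid, so total = 0 + 1 = 1.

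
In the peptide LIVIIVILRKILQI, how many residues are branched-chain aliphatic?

V, L, and I make up the branched-chain aliphatic group.
Matching residues: L1, I2, V3, I4, I5, V6, I7, L8, I11, L12, I14.

11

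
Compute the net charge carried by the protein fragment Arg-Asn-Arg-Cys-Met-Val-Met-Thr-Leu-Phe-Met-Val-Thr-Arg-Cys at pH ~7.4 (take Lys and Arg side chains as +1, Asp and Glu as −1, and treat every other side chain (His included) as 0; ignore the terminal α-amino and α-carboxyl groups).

Positive (K, R): Arg1, Arg3, Arg14 → +3.
Negative (D, E): none → −0.
Net charge = (+3) + (−0) = +3.

+3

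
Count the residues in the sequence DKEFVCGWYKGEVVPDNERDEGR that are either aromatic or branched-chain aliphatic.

Aromatic: F, W, Y. Branched-chain aliphatic: I, L, V.
Aromatic residues here: F4, W8, Y9 (3).
Branched-chain aliphatic residues here: V5, V13, V14 (3).
The two groups share no amino acid, so total = 3 + 3 = 6.

6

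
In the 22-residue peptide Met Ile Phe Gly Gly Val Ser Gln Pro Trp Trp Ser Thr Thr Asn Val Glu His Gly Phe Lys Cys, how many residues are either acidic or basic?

Acidic: D, E. Basic: H, K, R.
Acidic residues here: Glu17 (1).
Basic residues here: His18, Lys21 (2).
The two groups share no amino acid, so total = 1 + 2 = 3.

3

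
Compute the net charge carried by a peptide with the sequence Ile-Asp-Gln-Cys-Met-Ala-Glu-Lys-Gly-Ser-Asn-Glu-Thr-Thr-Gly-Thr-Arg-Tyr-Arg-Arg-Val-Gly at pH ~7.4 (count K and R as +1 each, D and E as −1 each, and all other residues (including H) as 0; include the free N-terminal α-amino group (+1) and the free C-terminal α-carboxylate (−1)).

Positive (K, R): Lys8, Arg17, Arg19, Arg20 → +4.
Negative (D, E): Asp2, Glu7, Glu12 → −3.
The N-terminus (+1) and C-terminus (−1) cancel.
Net charge = (+4) + (−3) = +1.

+1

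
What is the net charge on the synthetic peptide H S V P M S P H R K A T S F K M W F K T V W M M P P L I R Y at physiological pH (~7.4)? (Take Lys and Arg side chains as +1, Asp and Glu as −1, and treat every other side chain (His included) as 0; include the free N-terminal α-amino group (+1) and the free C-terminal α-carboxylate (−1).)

Positive (K, R): R9, K10, K15, K19, R29 → +5.
Negative (D, E): none → −0.
The N-terminus (+1) and C-terminus (−1) cancel.
Net charge = (+5) + (−0) = +5.

+5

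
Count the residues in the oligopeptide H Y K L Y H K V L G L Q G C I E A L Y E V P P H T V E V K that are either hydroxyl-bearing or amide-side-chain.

Hydroxyl-bearing: S, T, Y. Amide-side-chain: N, Q.
Hydroxyl-bearing residues here: Y2, Y5, Y19, T25 (4).
Amide-side-chain residues here: Q12 (1).
The two groups share no amino acid, so total = 4 + 1 = 5.

5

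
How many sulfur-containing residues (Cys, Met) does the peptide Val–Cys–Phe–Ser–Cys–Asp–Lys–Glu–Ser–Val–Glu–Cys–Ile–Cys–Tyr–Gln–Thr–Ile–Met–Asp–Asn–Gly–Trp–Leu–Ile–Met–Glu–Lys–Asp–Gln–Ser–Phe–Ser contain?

6

Matching residues: Cys2, Cys5, Cys12, Cys14, Met19, Met26.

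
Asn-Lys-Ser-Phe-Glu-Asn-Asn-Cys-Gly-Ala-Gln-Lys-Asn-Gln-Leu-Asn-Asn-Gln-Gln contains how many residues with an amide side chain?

Asparagine (N) and glutamine (Q) have uncharged amide side chains.
Matching residues: Asn1, Asn6, Asn7, Gln11, Asn13, Gln14, Asn16, Asn17, Gln18, Gln19.

10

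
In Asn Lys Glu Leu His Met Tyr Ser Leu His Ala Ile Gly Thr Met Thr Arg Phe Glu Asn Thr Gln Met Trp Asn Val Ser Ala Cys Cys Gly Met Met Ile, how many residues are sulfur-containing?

The sulfur-bearing residues are cysteine (–SH) and methionine (–S–CH₃).
Matching residues: Met6, Met15, Met23, Cys29, Cys30, Met32, Met33.

7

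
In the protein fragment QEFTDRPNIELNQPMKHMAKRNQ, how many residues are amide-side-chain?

Asparagine (N) and glutamine (Q) have uncharged amide side chains.
Matching residues: Q1, N8, N12, Q13, N22, Q23.

6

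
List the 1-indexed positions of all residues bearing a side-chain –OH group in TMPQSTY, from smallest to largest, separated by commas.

S, T, and Y are the three residues with a side-chain hydroxyl.
Matching residues: T1, S5, T6, Y7.

1, 5, 6, 7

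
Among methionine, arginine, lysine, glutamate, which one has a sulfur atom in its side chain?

methionine

The sulfur-bearing residues are cysteine (–SH) and methionine (–S–CH₃).
Of the listed options, only methionine belongs to this group.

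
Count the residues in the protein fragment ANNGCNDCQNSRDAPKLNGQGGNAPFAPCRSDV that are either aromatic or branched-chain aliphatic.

Aromatic: F, W, Y. Branched-chain aliphatic: I, L, V.
Aromatic residues here: F26 (1).
Branched-chain aliphatic residues here: L17, V33 (2).
The two groups share no amino acid, so total = 1 + 2 = 3.

3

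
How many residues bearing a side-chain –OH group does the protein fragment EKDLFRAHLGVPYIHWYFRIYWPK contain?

The –OH-bearing residues are Ser, Thr (aliphatic alcohols), and Tyr (phenol).
Matching residues: Y13, Y17, Y21.

3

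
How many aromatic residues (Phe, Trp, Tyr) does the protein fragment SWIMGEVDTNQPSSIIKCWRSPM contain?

2

Matching residues: W2, W19.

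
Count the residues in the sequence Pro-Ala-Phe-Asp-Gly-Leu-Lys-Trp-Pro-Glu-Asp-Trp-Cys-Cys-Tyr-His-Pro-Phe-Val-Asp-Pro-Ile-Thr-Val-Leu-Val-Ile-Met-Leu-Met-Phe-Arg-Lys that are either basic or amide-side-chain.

4

Basic: H, K, R. Amide-side-chain: N, Q.
Basic residues here: Lys7, His16, Arg32, Lys33 (4).
Amide-side-chain residues here: none (0).
The two groups share no amino acid, so total = 4 + 0 = 4.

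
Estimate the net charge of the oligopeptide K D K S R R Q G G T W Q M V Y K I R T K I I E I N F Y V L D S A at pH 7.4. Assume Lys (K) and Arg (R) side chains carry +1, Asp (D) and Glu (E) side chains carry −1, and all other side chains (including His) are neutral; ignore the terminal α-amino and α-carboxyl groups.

+4

Positive (K, R): K1, K3, R5, R6, K16, R18, K20 → +7.
Negative (D, E): D2, E23, D30 → −3.
Net charge = (+7) + (−3) = +4.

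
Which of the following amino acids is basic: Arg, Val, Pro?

K, R, and H are the three residues with basic side chains (ε-amine, guanidinium, and imidazole respectively).
Of the listed options, only Arg belongs to this group.

Arg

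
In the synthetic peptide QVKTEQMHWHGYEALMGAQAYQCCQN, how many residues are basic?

The basic amino acids are Lys (K), Arg (R), and His (H).
Matching residues: K3, H8, H10.

3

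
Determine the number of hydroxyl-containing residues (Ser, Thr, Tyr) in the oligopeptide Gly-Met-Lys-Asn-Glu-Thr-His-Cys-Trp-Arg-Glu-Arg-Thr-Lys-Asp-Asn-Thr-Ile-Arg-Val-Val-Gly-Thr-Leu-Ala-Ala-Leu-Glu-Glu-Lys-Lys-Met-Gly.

Matching residues: Thr6, Thr13, Thr17, Thr23.

4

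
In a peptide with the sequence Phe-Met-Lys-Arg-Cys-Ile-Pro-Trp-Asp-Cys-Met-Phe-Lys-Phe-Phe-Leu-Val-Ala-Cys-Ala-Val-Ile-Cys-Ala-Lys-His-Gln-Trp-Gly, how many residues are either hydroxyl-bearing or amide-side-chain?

1

Hydroxyl-bearing: S, T, Y. Amide-side-chain: N, Q.
Hydroxyl-bearing residues here: none (0).
Amide-side-chain residues here: Gln27 (1).
The two groups share no amino acid, so total = 0 + 1 = 1.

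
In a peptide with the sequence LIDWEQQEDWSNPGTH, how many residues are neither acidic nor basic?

Acidic: D, E. Basic: K, R, H. All other residues are neither.
Matching residues: L1, I2, W4, Q6, Q7, W10, S11, N12, P13, G14, T15.

11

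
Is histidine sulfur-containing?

The sulfur-bearing residues are cysteine (–SH) and methionine (–S–CH₃).
Histidine is not in this group.

No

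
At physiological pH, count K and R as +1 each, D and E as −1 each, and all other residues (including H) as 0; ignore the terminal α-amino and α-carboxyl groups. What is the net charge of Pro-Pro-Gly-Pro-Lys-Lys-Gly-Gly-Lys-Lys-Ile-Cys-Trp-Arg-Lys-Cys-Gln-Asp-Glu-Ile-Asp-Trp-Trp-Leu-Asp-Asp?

+1

Positive (K, R): Lys5, Lys6, Lys9, Lys10, Arg14, Lys15 → +6.
Negative (D, E): Asp18, Glu19, Asp21, Asp25, Asp26 → −5.
Net charge = (+6) + (−5) = +1.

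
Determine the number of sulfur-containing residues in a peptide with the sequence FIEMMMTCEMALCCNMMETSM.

10

Cysteine (C, thiol) and methionine (M, thioether) are the two sulfur-containing amino acids.
Matching residues: M4, M5, M6, C8, M10, C13, C14, M16, M17, M21.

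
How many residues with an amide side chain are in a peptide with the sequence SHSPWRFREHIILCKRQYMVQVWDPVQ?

The amide-side-chain residues are Asn (N) and Gln (Q).
Matching residues: Q17, Q21, Q27.

3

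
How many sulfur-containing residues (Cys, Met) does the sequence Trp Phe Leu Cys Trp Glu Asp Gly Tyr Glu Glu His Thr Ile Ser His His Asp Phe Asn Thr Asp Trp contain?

1

Matching residues: Cys4.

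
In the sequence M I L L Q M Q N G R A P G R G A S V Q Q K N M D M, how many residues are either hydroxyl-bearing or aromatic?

1

Hydroxyl-bearing: S, T, Y. Aromatic: F, W, Y.
Hydroxyl-bearing residues here: S17 (1).
Aromatic residues here: none (0).
(Y belongs to both groups, but none appear in this sequence.) Total = 1 + 0 = 1.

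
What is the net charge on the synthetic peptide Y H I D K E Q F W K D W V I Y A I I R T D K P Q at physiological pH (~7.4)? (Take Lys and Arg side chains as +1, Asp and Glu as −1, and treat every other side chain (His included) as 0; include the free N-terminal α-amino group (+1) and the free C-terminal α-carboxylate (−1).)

0

Positive (K, R): K5, K10, R19, K22 → +4.
Negative (D, E): D4, E6, D11, D21 → −4.
The N-terminus (+1) and C-terminus (−1) cancel.
Net charge = (+4) + (−4) = 0.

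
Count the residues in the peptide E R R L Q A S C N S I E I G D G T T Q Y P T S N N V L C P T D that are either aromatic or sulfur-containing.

3

Aromatic: F, W, Y. Sulfur-containing: C, M.
Aromatic residues here: Y20 (1).
Sulfur-containing residues here: C8, C28 (2).
The two groups share no amino acid, so total = 1 + 2 = 3.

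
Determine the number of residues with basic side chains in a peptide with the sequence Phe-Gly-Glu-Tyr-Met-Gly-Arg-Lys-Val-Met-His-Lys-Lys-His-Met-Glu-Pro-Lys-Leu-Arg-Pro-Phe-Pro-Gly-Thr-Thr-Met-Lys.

9

The basic amino acids are Lys (K), Arg (R), and His (H).
Matching residues: Arg7, Lys8, His11, Lys12, Lys13, His14, Lys18, Arg20, Lys28.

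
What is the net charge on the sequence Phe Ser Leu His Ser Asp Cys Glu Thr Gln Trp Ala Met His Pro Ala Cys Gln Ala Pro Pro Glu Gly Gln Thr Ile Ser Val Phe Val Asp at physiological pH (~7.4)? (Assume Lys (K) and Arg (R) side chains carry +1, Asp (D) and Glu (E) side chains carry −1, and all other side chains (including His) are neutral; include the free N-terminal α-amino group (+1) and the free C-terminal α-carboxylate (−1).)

Positive (K, R): none → +0.
Negative (D, E): Asp6, Glu8, Glu22, Asp31 → −4.
The N-terminus (+1) and C-terminus (−1) cancel.
Net charge = (+0) + (−4) = −4.

-4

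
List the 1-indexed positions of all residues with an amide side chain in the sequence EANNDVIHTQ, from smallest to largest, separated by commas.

3, 4, 10

The amide-side-chain residues are Asn (N) and Gln (Q).
Matching residues: N3, N4, Q10.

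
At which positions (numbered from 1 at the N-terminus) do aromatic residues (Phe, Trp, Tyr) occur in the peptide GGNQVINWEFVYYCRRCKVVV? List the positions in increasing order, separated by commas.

8, 10, 12, 13

Matching residues: W8, F10, Y12, Y13.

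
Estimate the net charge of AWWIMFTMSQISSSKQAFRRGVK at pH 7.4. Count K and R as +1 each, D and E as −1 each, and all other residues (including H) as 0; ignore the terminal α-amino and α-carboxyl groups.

Positive (K, R): K15, R19, R20, K23 → +4.
Negative (D, E): none → −0.
Net charge = (+4) + (−0) = +4.

+4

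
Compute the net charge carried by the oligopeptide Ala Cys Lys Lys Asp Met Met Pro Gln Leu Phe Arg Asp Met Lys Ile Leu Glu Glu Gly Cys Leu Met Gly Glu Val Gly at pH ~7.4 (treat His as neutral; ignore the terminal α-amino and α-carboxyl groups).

At pH ~7.4 the Lys and Arg side chains are protonated (+1), the Asp and Glu side chains are deprotonated (−1), and with His taken as neutral all other side chains carry no charge.
Positive (K, R): Lys3, Lys4, Arg12, Lys15 → +4.
Negative (D, E): Asp5, Asp13, Glu18, Glu19, Glu25 → −5.
Net charge = (+4) + (−5) = −1.

-1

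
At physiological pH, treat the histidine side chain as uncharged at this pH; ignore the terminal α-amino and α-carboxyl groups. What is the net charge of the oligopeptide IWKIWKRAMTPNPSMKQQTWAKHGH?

Near pH 7.4, K and R contribute +1 each, D and E contribute −1 each, and every other side chain (His included, as stated) is uncharged.
Positive (K, R): K3, K6, R7, K16, K22 → +5.
Negative (D, E): none → −0.
Net charge = (+5) + (−0) = +5.

+5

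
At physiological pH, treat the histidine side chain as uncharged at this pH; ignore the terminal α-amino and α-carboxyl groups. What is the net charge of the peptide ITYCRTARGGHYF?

The side chains ionized at physiological pH are Lys/Arg (+1) and Asp/Glu (−1); with His treated as neutral, nothing else contributes.
Positive (K, R): R5, R8 → +2.
Negative (D, E): none → −0.
Net charge = (+2) + (−0) = +2.

+2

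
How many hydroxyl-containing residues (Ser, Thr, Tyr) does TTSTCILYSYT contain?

Matching residues: T1, T2, S3, T4, Y8, S9, Y10, T11.

8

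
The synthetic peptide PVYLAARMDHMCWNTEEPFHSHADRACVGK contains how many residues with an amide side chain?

1

Only N (asparagine) and Q (glutamine) carry a side-chain carboxamide.
Matching residues: N14.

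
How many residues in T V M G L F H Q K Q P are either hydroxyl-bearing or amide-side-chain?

3

Hydroxyl-bearing: S, T, Y. Amide-side-chain: N, Q.
Hydroxyl-bearing residues here: T1 (1).
Amide-side-chain residues here: Q8, Q10 (2).
The two groups share no amino acid, so total = 1 + 2 = 3.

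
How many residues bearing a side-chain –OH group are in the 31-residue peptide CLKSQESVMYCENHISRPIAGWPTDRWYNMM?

6

S, T, and Y are the three residues with a side-chain hydroxyl.
Matching residues: S4, S7, Y10, S16, T24, Y28.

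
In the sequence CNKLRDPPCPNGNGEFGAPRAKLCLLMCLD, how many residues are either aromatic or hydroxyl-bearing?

Aromatic: F, W, Y. Hydroxyl-bearing: S, T, Y.
Aromatic residues here: F16 (1).
Hydroxyl-bearing residues here: none (0).
(Y belongs to both groups, but none appear in this sequence.) Total = 1 + 0 = 1.

1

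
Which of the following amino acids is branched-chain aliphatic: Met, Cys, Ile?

Valine (V), leucine (L), and isoleucine (I) are the branched-chain amino acids.
Of the listed options, only Ile belongs to this group.

Ile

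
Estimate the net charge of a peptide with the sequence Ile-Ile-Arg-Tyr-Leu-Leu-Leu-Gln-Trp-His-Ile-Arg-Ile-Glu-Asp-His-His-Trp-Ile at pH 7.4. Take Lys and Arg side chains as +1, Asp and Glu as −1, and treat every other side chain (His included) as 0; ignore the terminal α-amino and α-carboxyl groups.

Positive (K, R): Arg3, Arg12 → +2.
Negative (D, E): Glu14, Asp15 → −2.
Net charge = (+2) + (−2) = 0.

0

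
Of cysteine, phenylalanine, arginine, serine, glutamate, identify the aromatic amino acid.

phenylalanine

The aromatic amino acids are Phe (F, benzyl), Trp (W, indole), and Tyr (Y, phenol).
Of the listed options, only phenylalanine belongs to this group.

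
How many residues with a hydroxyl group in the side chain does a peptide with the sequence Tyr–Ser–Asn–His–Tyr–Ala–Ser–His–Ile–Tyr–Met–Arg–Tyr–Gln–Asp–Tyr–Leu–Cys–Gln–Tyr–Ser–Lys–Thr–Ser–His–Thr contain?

Serine (S), threonine (T), and tyrosine (Y) each carry a hydroxyl group on the side chain.
Matching residues: Tyr1, Ser2, Tyr5, Ser7, Tyr10, Tyr13, Tyr16, Tyr20, Ser21, Thr23, Ser24, Thr26.

12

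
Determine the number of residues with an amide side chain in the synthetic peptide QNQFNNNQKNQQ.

10

Only N (asparagine) and Q (glutamine) carry a side-chain carboxamide.
Matching residues: Q1, N2, Q3, N5, N6, N7, Q8, N10, Q11, Q12.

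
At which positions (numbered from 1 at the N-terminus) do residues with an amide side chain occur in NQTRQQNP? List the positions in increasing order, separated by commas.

Only N (asparagine) and Q (glutamine) carry a side-chain carboxamide.
Matching residues: N1, Q2, Q5, Q6, N7.

1, 2, 5, 6, 7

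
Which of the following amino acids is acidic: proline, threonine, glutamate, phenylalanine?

Only D (aspartate) and E (glutamate) carry a side-chain carboxylic acid.
Of the listed options, only glutamate belongs to this group.

glutamate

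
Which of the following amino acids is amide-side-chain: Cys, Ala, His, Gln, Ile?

Gln

Only N (asparagine) and Q (glutamine) carry a side-chain carboxamide.
Of the listed options, only Gln belongs to this group.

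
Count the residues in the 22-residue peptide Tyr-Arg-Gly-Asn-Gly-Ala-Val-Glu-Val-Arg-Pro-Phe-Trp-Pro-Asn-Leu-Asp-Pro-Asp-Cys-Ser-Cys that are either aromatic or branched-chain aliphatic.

Aromatic: F, W, Y. Branched-chain aliphatic: I, L, V.
Aromatic residues here: Tyr1, Phe12, Trp13 (3).
Branched-chain aliphatic residues here: Val7, Val9, Leu16 (3).
The two groups share no amino acid, so total = 3 + 3 = 6.

6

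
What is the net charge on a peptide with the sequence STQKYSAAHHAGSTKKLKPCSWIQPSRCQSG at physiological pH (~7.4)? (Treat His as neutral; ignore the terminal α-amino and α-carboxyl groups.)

Near pH 7.4, K and R contribute +1 each, D and E contribute −1 each, and every other side chain (His included, as stated) is uncharged.
Positive (K, R): K4, K15, K16, K18, R27 → +5.
Negative (D, E): none → −0.
Net charge = (+5) + (−0) = +5.

+5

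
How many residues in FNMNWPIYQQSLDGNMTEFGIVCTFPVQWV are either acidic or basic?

Acidic: D, E. Basic: H, K, R.
Acidic residues here: D13, E18 (2).
Basic residues here: none (0).
The two groups share no amino acid, so total = 2 + 0 = 2.

2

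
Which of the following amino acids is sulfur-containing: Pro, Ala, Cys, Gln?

Cys

Only Cys (C) and Met (M) have a sulfur atom in the side chain.
Of the listed options, only Cys belongs to this group.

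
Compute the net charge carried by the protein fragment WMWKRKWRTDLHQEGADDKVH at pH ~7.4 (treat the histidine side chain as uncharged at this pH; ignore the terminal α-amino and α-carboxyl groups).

+1

The side chains ionized at physiological pH are Lys/Arg (+1) and Asp/Glu (−1); with His treated as neutral, nothing else contributes.
Positive (K, R): K4, R5, K6, R8, K19 → +5.
Negative (D, E): D10, E14, D17, D18 → −4.
Net charge = (+5) + (−4) = +1.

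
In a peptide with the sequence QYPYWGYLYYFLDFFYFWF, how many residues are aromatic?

13

The aromatic amino acids are Phe (F, benzyl), Trp (W, indole), and Tyr (Y, phenol).
Matching residues: Y2, Y4, W5, Y7, Y9, Y10, F11, F14, F15, Y16, F17, W18, F19.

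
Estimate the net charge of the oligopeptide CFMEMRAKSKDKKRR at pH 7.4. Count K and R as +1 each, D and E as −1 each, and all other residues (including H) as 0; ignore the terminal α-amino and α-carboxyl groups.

+5

Positive (K, R): R6, K8, K10, K12, K13, R14, R15 → +7.
Negative (D, E): E4, D11 → −2.
Net charge = (+7) + (−2) = +5.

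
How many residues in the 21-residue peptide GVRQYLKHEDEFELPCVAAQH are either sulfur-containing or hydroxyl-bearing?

Sulfur-containing: C, M. Hydroxyl-bearing: S, T, Y.
Sulfur-containing residues here: C16 (1).
Hydroxyl-bearing residues here: Y5 (1).
The two groups share no amino acid, so total = 1 + 1 = 2.

2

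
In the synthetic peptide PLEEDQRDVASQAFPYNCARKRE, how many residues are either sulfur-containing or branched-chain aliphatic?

3

Sulfur-containing: C, M. Branched-chain aliphatic: I, L, V.
Sulfur-containing residues here: C18 (1).
Branched-chain aliphatic residues here: L2, V9 (2).
The two groups share no amino acid, so total = 1 + 2 = 3.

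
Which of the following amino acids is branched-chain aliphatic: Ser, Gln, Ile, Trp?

V, L, and I make up the branched-chain aliphatic group.
Of the listed options, only Ile belongs to this group.

Ile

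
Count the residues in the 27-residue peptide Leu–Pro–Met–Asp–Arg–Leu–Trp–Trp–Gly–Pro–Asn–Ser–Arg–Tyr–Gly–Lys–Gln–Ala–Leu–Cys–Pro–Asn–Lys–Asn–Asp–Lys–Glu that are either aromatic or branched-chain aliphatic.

Aromatic: F, W, Y. Branched-chain aliphatic: I, L, V.
Aromatic residues here: Trp7, Trp8, Tyr14 (3).
Branched-chain aliphatic residues here: Leu1, Leu6, Leu19 (3).
The two groups share no amino acid, so total = 3 + 3 = 6.

6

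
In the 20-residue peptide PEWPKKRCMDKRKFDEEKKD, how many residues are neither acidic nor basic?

6

Acidic: D, E. Basic: K, R, H. All other residues are neither.
Matching residues: P1, W3, P4, C8, M9, F14.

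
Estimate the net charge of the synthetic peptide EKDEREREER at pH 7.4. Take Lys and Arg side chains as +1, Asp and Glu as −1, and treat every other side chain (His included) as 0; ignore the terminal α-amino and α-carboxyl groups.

Positive (K, R): K2, R5, R7, R10 → +4.
Negative (D, E): E1, D3, E4, E6, E8, E9 → −6.
Net charge = (+4) + (−6) = −2.

-2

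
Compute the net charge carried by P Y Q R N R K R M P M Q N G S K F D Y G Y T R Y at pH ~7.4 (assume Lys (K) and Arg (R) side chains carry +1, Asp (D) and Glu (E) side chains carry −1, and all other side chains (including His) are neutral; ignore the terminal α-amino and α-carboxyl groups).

+5

Positive (K, R): R4, R6, K7, R8, K16, R23 → +6.
Negative (D, E): D18 → −1.
Net charge = (+6) + (−1) = +5.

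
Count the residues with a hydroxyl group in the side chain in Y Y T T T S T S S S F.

S, T, and Y are the three residues with a side-chain hydroxyl.
Matching residues: Y1, Y2, T3, T4, T5, S6, T7, S8, S9, S10.

10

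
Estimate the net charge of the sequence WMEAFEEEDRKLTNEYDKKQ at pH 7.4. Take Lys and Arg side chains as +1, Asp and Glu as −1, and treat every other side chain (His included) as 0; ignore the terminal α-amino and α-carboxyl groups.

Positive (K, R): R10, K11, K18, K19 → +4.
Negative (D, E): E3, E6, E7, E8, D9, E15, D17 → −7.
Net charge = (+4) + (−7) = −3.

-3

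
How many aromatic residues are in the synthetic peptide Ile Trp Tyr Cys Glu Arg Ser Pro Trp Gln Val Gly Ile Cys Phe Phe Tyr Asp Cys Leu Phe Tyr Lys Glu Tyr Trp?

10

F, W, and Y each carry an aromatic ring on the side chain.
Matching residues: Trp2, Tyr3, Trp9, Phe15, Phe16, Tyr17, Phe21, Tyr22, Tyr25, Trp26.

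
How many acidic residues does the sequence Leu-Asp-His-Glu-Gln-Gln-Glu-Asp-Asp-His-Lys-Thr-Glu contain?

The acidic residues are Asp (D) and Glu (E), whose side chains end in a carboxylate group.
Matching residues: Asp2, Glu4, Glu7, Asp8, Asp9, Glu13.

6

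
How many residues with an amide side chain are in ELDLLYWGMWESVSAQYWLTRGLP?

1

The amide-side-chain residues are Asn (N) and Gln (Q).
Matching residues: Q16.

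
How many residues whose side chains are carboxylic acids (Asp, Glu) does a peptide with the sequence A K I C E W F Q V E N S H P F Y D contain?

Matching residues: E5, E10, D17.

3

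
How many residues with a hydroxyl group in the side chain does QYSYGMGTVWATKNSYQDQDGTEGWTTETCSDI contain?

The –OH-bearing residues are Ser, Thr (aliphatic alcohols), and Tyr (phenol).
Matching residues: Y2, S3, Y4, T8, T12, S15, Y16, T22, T26, T27, T29, S31.

12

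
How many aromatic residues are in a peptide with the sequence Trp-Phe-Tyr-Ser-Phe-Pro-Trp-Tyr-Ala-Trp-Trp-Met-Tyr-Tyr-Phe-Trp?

The aromatic amino acids are Phe (F, benzyl), Trp (W, indole), and Tyr (Y, phenol).
Matching residues: Trp1, Phe2, Tyr3, Phe5, Trp7, Tyr8, Trp10, Trp11, Tyr13, Tyr14, Phe15, Trp16.

12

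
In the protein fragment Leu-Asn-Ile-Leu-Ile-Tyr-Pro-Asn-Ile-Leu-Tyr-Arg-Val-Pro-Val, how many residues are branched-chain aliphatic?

The BCAAs are Val, Leu, and Ile — aliphatic side chains with a branch point.
Matching residues: Leu1, Ile3, Leu4, Ile5, Ile9, Leu10, Val13, Val15.

8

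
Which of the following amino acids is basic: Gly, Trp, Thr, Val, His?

Lysine (K), arginine (R), and histidine (H) have basic, nitrogen-containing side chains.
Of the listed options, only His belongs to this group.

His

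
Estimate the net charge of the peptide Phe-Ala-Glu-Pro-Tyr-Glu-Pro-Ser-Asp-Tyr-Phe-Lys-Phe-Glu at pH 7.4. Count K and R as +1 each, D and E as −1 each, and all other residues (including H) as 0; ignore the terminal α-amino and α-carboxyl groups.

Positive (K, R): Lys12 → +1.
Negative (D, E): Glu3, Glu6, Asp9, Glu14 → −4.
Net charge = (+1) + (−4) = −3.

-3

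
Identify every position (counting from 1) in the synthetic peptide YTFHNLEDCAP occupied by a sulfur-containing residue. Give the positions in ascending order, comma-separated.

9

Cysteine (C, thiol) and methionine (M, thioether) are the two sulfur-containing amino acids.
Matching residues: C9.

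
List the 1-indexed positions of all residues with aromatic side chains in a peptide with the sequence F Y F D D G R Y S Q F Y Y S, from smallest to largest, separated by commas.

F, W, and Y each carry an aromatic ring on the side chain.
Matching residues: F1, Y2, F3, Y8, F11, Y12, Y13.

1, 2, 3, 8, 11, 12, 13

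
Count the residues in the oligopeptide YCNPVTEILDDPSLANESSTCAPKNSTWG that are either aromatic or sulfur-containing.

Aromatic: F, W, Y. Sulfur-containing: C, M.
Aromatic residues here: Y1, W28 (2).
Sulfur-containing residues here: C2, C21 (2).
The two groups share no amino acid, so total = 2 + 2 = 4.

4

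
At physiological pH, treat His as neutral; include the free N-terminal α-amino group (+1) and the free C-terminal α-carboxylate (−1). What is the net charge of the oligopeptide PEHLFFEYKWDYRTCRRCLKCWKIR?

Near pH 7.4, K and R contribute +1 each, D and E contribute −1 each, and every other side chain (His included, as stated) is uncharged.
Positive (K, R): K9, R13, R16, R17, K20, K23, R25 → +7.
Negative (D, E): E2, E7, D11 → −3.
The N-terminus (+1) and C-terminus (−1) cancel.
Net charge = (+7) + (−3) = +4.

+4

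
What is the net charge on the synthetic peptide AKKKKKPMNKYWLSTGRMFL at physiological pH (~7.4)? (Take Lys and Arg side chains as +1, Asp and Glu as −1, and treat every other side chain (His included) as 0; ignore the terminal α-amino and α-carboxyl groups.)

+7

Positive (K, R): K2, K3, K4, K5, K6, K10, R17 → +7.
Negative (D, E): none → −0.
Net charge = (+7) + (−0) = +7.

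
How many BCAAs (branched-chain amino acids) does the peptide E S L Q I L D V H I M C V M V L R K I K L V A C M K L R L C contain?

Valine (V), leucine (L), and isoleucine (I) are the branched-chain amino acids.
Matching residues: L3, I5, L6, V8, I10, V13, V15, L16, I19, L21, V22, L27, L29.

13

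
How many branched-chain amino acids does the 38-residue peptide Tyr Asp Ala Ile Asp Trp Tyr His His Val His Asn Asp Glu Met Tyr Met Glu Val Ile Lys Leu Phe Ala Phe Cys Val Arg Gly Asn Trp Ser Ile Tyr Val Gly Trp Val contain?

The BCAAs are Val, Leu, and Ile — aliphatic side chains with a branch point.
Matching residues: Ile4, Val10, Val19, Ile20, Leu22, Val27, Ile33, Val35, Val38.

9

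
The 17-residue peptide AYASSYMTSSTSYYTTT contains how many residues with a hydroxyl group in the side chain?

Serine (S), threonine (T), and tyrosine (Y) each carry a hydroxyl group on the side chain.
Matching residues: Y2, S4, S5, Y6, T8, S9, S10, T11, S12, Y13, Y14, T15, T16, T17.

14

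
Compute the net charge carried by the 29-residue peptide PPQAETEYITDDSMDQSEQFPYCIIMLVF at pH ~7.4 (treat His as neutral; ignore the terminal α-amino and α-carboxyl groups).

At pH ~7.4 the Lys and Arg side chains are protonated (+1), the Asp and Glu side chains are deprotonated (−1), and with His taken as neutral all other side chains carry no charge.
Positive (K, R): none → +0.
Negative (D, E): E5, E7, D11, D12, D15, E18 → −6.
Net charge = (+0) + (−6) = −6.

-6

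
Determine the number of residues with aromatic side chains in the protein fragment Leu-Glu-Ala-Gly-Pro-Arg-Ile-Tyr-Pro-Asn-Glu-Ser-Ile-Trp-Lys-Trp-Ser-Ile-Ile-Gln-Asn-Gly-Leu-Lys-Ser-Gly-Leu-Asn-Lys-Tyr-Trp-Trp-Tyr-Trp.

8

Phenylalanine (F), tryptophan (W), and tyrosine (Y) have aromatic ring side chains.
Matching residues: Tyr8, Trp14, Trp16, Tyr30, Trp31, Trp32, Tyr33, Trp34.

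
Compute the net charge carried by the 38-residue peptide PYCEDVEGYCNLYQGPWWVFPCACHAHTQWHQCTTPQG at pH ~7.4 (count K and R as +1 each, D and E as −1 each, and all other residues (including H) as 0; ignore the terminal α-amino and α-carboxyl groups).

-3

Positive (K, R): none → +0.
Negative (D, E): E4, D5, E7 → −3.
Net charge = (+0) + (−3) = −3.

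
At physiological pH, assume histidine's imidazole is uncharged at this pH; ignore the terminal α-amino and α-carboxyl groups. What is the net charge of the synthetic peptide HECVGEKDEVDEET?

-6

The side chains ionized at physiological pH are Lys/Arg (+1) and Asp/Glu (−1); with His treated as neutral, nothing else contributes.
Positive (K, R): K7 → +1.
Negative (D, E): E2, E6, D8, E9, D11, E12, E13 → −7.
Net charge = (+1) + (−7) = −6.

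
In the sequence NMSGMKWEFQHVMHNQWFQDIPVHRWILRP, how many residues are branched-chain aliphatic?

5

V, L, and I make up the branched-chain aliphatic group.
Matching residues: V12, I21, V23, I27, L28.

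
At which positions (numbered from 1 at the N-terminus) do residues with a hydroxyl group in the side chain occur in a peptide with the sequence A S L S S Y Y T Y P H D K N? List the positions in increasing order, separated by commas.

2, 4, 5, 6, 7, 8, 9

S, T, and Y are the three residues with a side-chain hydroxyl.
Matching residues: S2, S4, S5, Y6, Y7, T8, Y9.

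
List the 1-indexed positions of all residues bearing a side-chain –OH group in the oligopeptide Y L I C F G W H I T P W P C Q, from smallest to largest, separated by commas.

1, 10

The –OH-bearing residues are Ser, Thr (aliphatic alcohols), and Tyr (phenol).
Matching residues: Y1, T10.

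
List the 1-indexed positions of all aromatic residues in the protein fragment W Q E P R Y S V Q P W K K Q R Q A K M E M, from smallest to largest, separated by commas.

Phenylalanine (F), tryptophan (W), and tyrosine (Y) have aromatic ring side chains.
Matching residues: W1, Y6, W11.

1, 6, 11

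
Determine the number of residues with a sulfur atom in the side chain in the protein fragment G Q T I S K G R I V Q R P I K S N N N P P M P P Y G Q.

Only Cys (C) and Met (M) have a sulfur atom in the side chain.
Matching residues: M22.

1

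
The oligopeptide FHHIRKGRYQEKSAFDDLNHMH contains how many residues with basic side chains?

K, R, and H are the three residues with basic side chains (ε-amine, guanidinium, and imidazole respectively).
Matching residues: H2, H3, R5, K6, R8, K12, H20, H22.

8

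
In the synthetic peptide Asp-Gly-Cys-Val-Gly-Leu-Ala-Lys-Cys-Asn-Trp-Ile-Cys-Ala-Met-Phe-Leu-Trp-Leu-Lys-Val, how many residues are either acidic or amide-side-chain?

2

Acidic: D, E. Amide-side-chain: N, Q.
Acidic residues here: Asp1 (1).
Amide-side-chain residues here: Asn10 (1).
The two groups share no amino acid, so total = 1 + 1 = 2.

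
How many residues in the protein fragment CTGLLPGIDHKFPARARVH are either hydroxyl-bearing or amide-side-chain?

Hydroxyl-bearing: S, T, Y. Amide-side-chain: N, Q.
Hydroxyl-bearing residues here: T2 (1).
Amide-side-chain residues here: none (0).
The two groups share no amino acid, so total = 1 + 0 = 1.

1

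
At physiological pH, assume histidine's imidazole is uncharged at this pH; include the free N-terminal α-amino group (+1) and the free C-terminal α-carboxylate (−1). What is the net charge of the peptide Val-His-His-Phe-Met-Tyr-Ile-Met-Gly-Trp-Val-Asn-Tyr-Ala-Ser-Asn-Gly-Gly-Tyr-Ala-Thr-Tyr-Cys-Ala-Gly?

0

The side chains ionized at physiological pH are Lys/Arg (+1) and Asp/Glu (−1); with His treated as neutral, nothing else contributes.
Positive (K, R): none → +0.
Negative (D, E): none → −0.
The N-terminus (+1) and C-terminus (−1) cancel.
Net charge = (+0) + (−0) = 0.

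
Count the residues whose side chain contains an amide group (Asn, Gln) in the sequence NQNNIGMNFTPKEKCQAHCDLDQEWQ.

Matching residues: N1, Q2, N3, N4, N8, Q16, Q23, Q26.

8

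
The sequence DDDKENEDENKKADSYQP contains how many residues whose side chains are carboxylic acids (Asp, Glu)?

8

Matching residues: D1, D2, D3, E5, E7, D8, E9, D14.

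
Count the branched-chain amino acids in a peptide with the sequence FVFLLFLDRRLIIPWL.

The BCAAs are Val, Leu, and Ile — aliphatic side chains with a branch point.
Matching residues: V2, L4, L5, L7, L11, I12, I13, L16.

8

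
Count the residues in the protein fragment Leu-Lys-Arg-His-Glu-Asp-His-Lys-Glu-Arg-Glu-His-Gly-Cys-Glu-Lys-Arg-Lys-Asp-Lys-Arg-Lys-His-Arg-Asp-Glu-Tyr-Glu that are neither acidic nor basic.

Acidic: D, E. Basic: K, R, H. All other residues are neither.
Matching residues: Leu1, Gly13, Cys14, Tyr27.

4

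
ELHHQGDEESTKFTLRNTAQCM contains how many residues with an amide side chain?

Asparagine (N) and glutamine (Q) have uncharged amide side chains.
Matching residues: Q5, N17, Q20.

3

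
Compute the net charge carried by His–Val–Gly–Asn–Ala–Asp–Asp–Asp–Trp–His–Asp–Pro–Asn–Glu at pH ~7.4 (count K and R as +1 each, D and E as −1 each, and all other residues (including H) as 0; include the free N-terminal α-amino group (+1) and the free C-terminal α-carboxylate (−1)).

-5

Positive (K, R): none → +0.
Negative (D, E): Asp6, Asp7, Asp8, Asp11, Glu14 → −5.
The N-terminus (+1) and C-terminus (−1) cancel.
Net charge = (+0) + (−5) = −5.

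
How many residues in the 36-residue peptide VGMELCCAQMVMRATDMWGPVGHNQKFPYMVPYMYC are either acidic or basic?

5

Acidic: D, E. Basic: H, K, R.
Acidic residues here: E4, D16 (2).
Basic residues here: R13, H23, K26 (3).
The two groups share no amino acid, so total = 2 + 3 = 5.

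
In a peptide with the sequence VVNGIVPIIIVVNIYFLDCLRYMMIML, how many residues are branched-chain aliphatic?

V, L, and I make up the branched-chain aliphatic group.
Matching residues: V1, V2, I5, V6, I8, I9, I10, V11, V12, I14, L17, L20, I25, L27.

14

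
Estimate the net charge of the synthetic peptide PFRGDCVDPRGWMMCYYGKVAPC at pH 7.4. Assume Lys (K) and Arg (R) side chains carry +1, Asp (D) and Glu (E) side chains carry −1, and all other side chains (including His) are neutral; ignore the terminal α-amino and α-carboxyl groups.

Positive (K, R): R3, R10, K19 → +3.
Negative (D, E): D5, D8 → −2.
Net charge = (+3) + (−2) = +1.

+1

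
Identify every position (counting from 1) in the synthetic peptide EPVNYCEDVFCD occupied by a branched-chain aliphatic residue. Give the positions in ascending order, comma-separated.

The BCAAs are Val, Leu, and Ile — aliphatic side chains with a branch point.
Matching residues: V3, V9.

3, 9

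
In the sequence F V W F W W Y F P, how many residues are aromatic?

The aromatic amino acids are Phe (F, benzyl), Trp (W, indole), and Tyr (Y, phenol).
Matching residues: F1, W3, F4, W5, W6, Y7, F8.

7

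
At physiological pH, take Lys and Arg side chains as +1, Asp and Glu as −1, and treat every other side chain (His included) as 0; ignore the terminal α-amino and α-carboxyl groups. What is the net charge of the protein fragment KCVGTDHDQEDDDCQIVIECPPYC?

Positive (K, R): K1 → +1.
Negative (D, E): D6, D8, E10, D11, D12, D13, E19 → −7.
Net charge = (+1) + (−7) = −6.

-6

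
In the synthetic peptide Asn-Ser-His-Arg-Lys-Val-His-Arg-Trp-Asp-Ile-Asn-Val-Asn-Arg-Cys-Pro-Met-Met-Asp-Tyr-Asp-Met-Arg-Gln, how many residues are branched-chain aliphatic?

Valine (V), leucine (L), and isoleucine (I) are the branched-chain amino acids.
Matching residues: Val6, Ile11, Val13.

3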